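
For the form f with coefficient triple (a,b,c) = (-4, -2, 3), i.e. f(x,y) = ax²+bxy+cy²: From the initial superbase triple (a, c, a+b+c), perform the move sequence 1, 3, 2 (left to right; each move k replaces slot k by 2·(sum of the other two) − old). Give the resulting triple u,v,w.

start (-4,3,-3) = (f(1,0),f(0,1),f(1,1))
replace slot 1: 2·(3+(-3)) − (-4) = 4 → (4,3,-3)
replace slot 3: 2·(4+3) − (-3) = 17 → (4,3,17)
replace slot 2: 2·(4+17) − 3 = 39 → (4,39,17)

4,39,17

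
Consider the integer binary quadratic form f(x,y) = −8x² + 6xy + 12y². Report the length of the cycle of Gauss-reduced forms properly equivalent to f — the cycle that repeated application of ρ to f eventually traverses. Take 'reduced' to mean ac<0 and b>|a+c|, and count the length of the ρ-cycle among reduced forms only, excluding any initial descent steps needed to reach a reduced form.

D = 420, ⌊√D⌋ = 20
river: ρ → (12,18,-2)
river: ρ → (-2,18,12)
river: ρ → (12,6,-8)
river: ρ → (-8,10,10)
river: ρ → (10,10,-8)
river: ρ → (-8,6,12)
ρ-cycle length = 6 (tail of 0 descent steps not counted)

6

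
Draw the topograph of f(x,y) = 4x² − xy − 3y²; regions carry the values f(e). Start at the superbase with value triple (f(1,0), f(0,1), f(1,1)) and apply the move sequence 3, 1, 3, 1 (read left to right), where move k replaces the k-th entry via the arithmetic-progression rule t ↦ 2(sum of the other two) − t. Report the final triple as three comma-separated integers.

start (4,-3,0) = (f(1,0),f(0,1),f(1,1))
replace slot 3: 2·(4+(-3)) − 0 = 2 → (4,-3,2)
replace slot 1: 2·((-3)+2) − 4 = -6 → (-6,-3,2)
replace slot 3: 2·((-6)+(-3)) − 2 = -20 → (-6,-3,-20)
replace slot 1: 2·((-3)+(-20)) − (-6) = -40 → (-40,-3,-20)

-40,-3,-20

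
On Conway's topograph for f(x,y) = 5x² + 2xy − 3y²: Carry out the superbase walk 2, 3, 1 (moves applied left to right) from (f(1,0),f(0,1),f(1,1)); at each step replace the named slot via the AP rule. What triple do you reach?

start (5,-3,4) = (f(1,0),f(0,1),f(1,1))
replace slot 2: 2·(5+4) − (-3) = 21 → (5,21,4)
replace slot 3: 2·(5+21) − 4 = 48 → (5,21,48)
replace slot 1: 2·(21+48) − 5 = 133 → (133,21,48)

133,21,48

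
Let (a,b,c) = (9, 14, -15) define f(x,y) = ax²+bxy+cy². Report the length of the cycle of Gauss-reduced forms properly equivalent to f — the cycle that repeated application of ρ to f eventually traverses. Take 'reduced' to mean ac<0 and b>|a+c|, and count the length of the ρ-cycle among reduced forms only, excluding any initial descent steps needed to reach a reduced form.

D = 736, ⌊√D⌋ = 27
river: ρ → (-15,16,8)
river: ρ → (8,16,-15)
river: ρ → (-15,14,9)
river: ρ → (9,22,-7)
river: ρ → (-7,20,12)
river: ρ → (12,4,-15)
river: ρ → (-15,26,1)
river: ρ → (1,26,-15)
river: ρ → (-15,4,12)
river: ρ → (12,20,-7)
river: ρ → (-7,22,9)
river: ρ → (9,14,-15)
ρ-cycle length = 12 (tail of 0 descent steps not counted)

12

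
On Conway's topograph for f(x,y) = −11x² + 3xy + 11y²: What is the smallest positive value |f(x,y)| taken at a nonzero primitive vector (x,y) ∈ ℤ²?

river: ρ → (11,19,-3)
river: ρ → (-3,17,17)
river: ρ → (17,17,-3)
river: ρ → (-3,19,11)
river: ρ → (11,3,-11)
river: ρ → (-11,19,3)
river: ρ → (3,17,-17)
river: ρ → (-17,17,3)
river: ρ → (3,19,-11)
river: ρ → (-11,3,11)
closes: descent 0, river 10
min |a| on river = 3

3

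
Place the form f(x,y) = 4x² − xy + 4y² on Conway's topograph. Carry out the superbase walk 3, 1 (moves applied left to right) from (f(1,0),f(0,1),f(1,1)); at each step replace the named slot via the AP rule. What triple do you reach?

start (4,4,7) = (f(1,0),f(0,1),f(1,1))
replace slot 3: 2·(4+4) − 7 = 9 → (4,4,9)
replace slot 1: 2·(4+9) − 4 = 22 → (22,4,9)

22,4,9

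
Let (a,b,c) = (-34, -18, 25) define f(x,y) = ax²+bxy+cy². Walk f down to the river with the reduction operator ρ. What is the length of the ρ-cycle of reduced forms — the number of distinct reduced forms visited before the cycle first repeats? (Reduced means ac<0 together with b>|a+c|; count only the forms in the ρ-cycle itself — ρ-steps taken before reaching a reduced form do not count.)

D = 3724, ⌊√D⌋ = 61
descent: ρ → (25,18,-34)  [lands on river]
river: ρ → (-34,50,9)
river: ρ → (9,58,-10)
river: ρ → (-10,42,49)
river: ρ → (49,56,-3)
river: ρ → (-3,58,30)
river: ρ → (30,2,-31)
river: ρ → (-31,60,1)
river: ρ → (1,60,-31)
river: ρ → (-31,2,30)
river: ρ → (30,58,-3)
river: ρ → (-3,56,49)
river: ρ → (49,42,-10)
river: ρ → (-10,58,9)
river: ρ → (9,50,-34)
river: ρ → (-34,18,25)
river: ρ → (25,32,-27)
river: ρ → (-27,22,30)
river: ρ → (30,38,-19)
river: ρ → (-19,38,30)
river: ρ → (30,22,-27)
river: ρ → (-27,32,25)
ρ-cycle length = 22 (tail of 1 descent step not counted)

22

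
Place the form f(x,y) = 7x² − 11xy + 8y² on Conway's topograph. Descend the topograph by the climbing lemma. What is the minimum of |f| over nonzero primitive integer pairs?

translate: b→3 (≡-11 mod 14), so (7,-11,8)→(7,3,4)
flip: (7,3,4)→(4,-3,7)
reduced (well bottom): (4,-3,7) with a≤c, −a<b≤a
well minimum = a = 4

4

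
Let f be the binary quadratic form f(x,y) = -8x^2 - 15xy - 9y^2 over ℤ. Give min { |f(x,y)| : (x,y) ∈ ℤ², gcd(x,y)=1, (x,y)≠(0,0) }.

translate: b→-1 (≡15 mod 16), so (8,15,9)→(8,-1,2)
flip: (8,-1,2)→(2,1,8)
reduced (well bottom): (2,1,8) with a≤c, −a<b≤a
well minimum |f| = |-2| = 2 (negative-definite)

2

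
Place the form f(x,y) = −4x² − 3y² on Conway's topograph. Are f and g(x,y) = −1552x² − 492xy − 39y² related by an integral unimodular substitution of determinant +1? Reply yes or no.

D₁ = -48, D₂ = -48
f is negative-definite; reduce −f:
−f: flip: (4,0,3)→(3,0,4)
−f: reduced (well bottom): (3,0,4) with a≤c, −a<b≤a
flip sign back: reduced form of f is (-3,0,-4)
g is negative-definite; reduce −g:
−g: flip: (1552,492,39)→(39,-492,1552)
−g: translate: b→-24 (≡-492 mod 78), so (39,-492,1552)→(39,-24,4)
−g: flip: (39,-24,4)→(4,24,39)
−g: translate: b→0 (≡24 mod 8), so (4,24,39)→(4,0,3)
−g: flip: (4,0,3)→(3,0,4)
−g: reduced (well bottom): (3,0,4) with a≤c, −a<b≤a
flip sign back: reduced form of g is (-3,0,-4)
reduced forms (-3, 0, -4) vs (-3, 0, -4) ⇒ equivalent

yes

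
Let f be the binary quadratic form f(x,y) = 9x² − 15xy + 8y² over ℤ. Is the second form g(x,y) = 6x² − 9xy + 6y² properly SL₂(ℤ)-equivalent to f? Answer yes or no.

D₁ = -63, D₂ = -63
f: translate: b→3 (≡-15 mod 18), so (9,-15,8)→(9,3,2)
f: flip: (9,3,2)→(2,-3,9)
f: translate: b→1 (≡-3 mod 4), so (2,-3,9)→(2,1,8)
f: reduced (well bottom): (2,1,8) with a≤c, −a<b≤a
g: translate: b→3 (≡-9 mod 12), so (6,-9,6)→(6,3,3)
g: flip: (6,3,3)→(3,-3,6)
g: translate: b→3 (≡-3 mod 6), so (3,-3,6)→(3,3,6)
g: reduced (well bottom): (3,3,6) with a≤c, −a<b≤a
reduced forms (2, 1, 8) vs (3, 3, 6) ⇒ inequivalent

no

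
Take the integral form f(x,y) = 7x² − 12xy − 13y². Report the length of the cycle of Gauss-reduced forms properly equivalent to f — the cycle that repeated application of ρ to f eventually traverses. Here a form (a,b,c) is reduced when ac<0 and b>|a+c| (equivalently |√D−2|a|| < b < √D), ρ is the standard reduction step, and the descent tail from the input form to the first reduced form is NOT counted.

D = 508, ⌊√D⌋ = 22
descent: ρ → (-13,12,7)  [lands on river]
river: ρ → (7,16,-9)
river: ρ → (-9,20,3)
river: ρ → (3,22,-2)
river: ρ → (-2,22,3)
river: ρ → (3,20,-9)
river: ρ → (-9,16,7)
river: ρ → (7,12,-13)
river: ρ → (-13,14,6)
river: ρ → (6,22,-1)
river: ρ → (-1,22,6)
river: ρ → (6,14,-13)
ρ-cycle length = 12 (tail of 1 descent step not counted)

12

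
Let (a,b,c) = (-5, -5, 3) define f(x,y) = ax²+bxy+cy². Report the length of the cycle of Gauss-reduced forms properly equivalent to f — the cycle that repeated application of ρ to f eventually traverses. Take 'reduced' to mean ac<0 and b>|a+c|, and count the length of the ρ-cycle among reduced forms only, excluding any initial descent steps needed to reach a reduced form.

D = 85, ⌊√D⌋ = 9
descent: ρ → (3,5,-5)  [lands on river]
river: ρ → (-5,5,3)
river: ρ → (3,7,-3)
river: ρ → (-3,5,5)
river: ρ → (5,5,-3)
river: ρ → (-3,7,3)
ρ-cycle length = 6 (tail of 1 descent step not counted)

6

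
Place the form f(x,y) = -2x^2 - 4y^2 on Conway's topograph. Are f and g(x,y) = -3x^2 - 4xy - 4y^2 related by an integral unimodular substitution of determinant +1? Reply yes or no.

D₁ = -32, D₂ = -32
f is negative-definite; reduce −f:
−f: reduced (well bottom): (2,0,4) with a≤c, −a<b≤a
flip sign back: reduced form of f is (-2,0,-4)
g is negative-definite; reduce −g:
−g: translate: b→-2 (≡4 mod 6), so (3,4,4)→(3,-2,3)
−g: flip: (3,-2,3)→(3,2,3)
−g: reduced (well bottom): (3,2,3) with a≤c, −a<b≤a
flip sign back: reduced form of g is (-3,-2,-3)
reduced forms (-2, 0, -4) vs (-3, -2, -3) ⇒ inequivalent

no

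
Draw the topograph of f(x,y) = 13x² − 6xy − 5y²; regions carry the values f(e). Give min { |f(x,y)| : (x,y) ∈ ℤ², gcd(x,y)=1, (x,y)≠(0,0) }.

descent: ρ → (-5,16,2)  [lands on river]
river: ρ → (2,16,-5)
river: ρ → (-5,14,5)
river: ρ → (5,16,-2)
river: ρ → (-2,16,5)
river: ρ → (5,14,-5)
closes: descent 1, river 6
min |a| on river = 2

2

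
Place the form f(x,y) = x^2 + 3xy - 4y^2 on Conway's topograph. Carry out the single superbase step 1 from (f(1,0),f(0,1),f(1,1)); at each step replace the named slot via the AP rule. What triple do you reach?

start (1,-4,0) = (f(1,0),f(0,1),f(1,1))
replace slot 1: 2·((-4)+0) − 1 = -9 → (-9,-4,0)

-9,-4,0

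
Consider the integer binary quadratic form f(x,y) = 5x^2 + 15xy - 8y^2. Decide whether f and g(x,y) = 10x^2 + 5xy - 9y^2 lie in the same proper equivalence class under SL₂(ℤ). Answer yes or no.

D₁ = 385, D₂ = 385
river cycle of f (length 10): (-8, 17, 3), (3, 19, -2), (-2, 17, 12), (12, 7, -7), (-7, 7, 12), (12, 17, -2), (-2, 19, 3), (3, 17, -8), (-8, 15, 5), (5, 15, -8)
river cycle of g (length 12): (-9, 13, 6), (6, 11, -11), (-11, 11, 6), (6, 13, -9), (-9, 5, 10), (10, 15, -4), (-4, 17, 6), (6, 19, -1), (-1, 19, 6), (6, 17, -4), … (2 more)
cycles differ ⇒ inequivalent

no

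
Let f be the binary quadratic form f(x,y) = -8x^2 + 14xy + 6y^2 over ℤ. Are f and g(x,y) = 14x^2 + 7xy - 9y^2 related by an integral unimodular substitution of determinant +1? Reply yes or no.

D₁ = 388, D₂ = 553
discriminants differ ⇒ not SL₂(ℤ)-equivalent

no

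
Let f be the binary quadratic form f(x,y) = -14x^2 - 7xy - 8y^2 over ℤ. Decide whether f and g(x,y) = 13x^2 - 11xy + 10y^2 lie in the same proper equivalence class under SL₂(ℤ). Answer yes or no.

D₁ = -399, D₂ = -399
f is negative-definite; reduce −f:
−f: flip: (14,7,8)→(8,-7,14)
−f: reduced (well bottom): (8,-7,14) with a≤c, −a<b≤a
flip sign back: reduced form of f is (-8,7,-14)
g: flip: (13,-11,10)→(10,11,13)
g: translate: b→-9 (≡11 mod 20), so (10,11,13)→(10,-9,12)
g: reduced (well bottom): (10,-9,12) with a≤c, −a<b≤a
reduced forms (-8, 7, -14) vs (10, -9, 12) ⇒ inequivalent

no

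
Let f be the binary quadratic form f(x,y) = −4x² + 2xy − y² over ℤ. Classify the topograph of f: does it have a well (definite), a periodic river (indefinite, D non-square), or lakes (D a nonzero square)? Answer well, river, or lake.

D = b²−4ac = 2² − 4·(-4)·(-1) = -12
D < 0 ⇒ definite ⇒ every region one sign ⇒ single well

well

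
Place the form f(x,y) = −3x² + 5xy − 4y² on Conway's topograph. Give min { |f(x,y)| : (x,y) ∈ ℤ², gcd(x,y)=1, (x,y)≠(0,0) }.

translate: b→1 (≡-5 mod 6), so (3,-5,4)→(3,1,2)
flip: (3,1,2)→(2,-1,3)
reduced (well bottom): (2,-1,3) with a≤c, −a<b≤a
well minimum |f| = |-2| = 2 (negative-definite)

2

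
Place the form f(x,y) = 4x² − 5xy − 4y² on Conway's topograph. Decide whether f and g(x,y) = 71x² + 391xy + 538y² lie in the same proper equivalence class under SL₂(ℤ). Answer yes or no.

D₁ = 89, D₂ = 89
river cycle of f (length 14): (-4, 5, 4), (4, 3, -5), (-5, 7, 2), (2, 9, -1), (-1, 9, 2), (2, 7, -5), (-5, 3, 4), (4, 5, -4), (-4, 3, 5), (5, 7, -2), … (4 more)
river cycle of g (length 14): (4, 3, -5), (-5, 7, 2), (2, 9, -1), (-1, 9, 2), (2, 7, -5), (-5, 3, 4), (4, 5, -4), (-4, 3, 5), (5, 7, -2), (-2, 9, 1), … (4 more)
cycles coincide ⇒ equivalent

yes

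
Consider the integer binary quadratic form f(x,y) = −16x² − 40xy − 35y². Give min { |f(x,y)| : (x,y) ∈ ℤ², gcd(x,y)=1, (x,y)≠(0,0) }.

translate: b→8 (≡40 mod 32), so (16,40,35)→(16,8,11)
flip: (16,8,11)→(11,-8,16)
reduced (well bottom): (11,-8,16) with a≤c, −a<b≤a
well minimum |f| = |-11| = 11 (negative-definite)

11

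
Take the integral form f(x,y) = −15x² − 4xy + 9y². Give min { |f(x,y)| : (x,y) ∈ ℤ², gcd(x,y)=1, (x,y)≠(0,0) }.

descent: ρ → (9,22,-2)  [lands on river]
river: ρ → (-2,22,9)
river: ρ → (9,14,-10)
river: ρ → (-10,6,13)
river: ρ → (13,20,-3)
river: ρ → (-3,22,6)
river: ρ → (6,14,-15)
river: ρ → (-15,16,5)
river: ρ → (5,14,-18)
river: ρ → (-18,22,1)
river: ρ → (1,22,-18)
river: ρ → (-18,14,5)
river: ρ → (5,16,-15)
river: ρ → (-15,14,6)
river: ρ → (6,22,-3)
river: ρ → (-3,20,13)
river: ρ → (13,6,-10)
river: ρ → (-10,14,9)
closes: descent 1, river 18
min |a| on river = 1

1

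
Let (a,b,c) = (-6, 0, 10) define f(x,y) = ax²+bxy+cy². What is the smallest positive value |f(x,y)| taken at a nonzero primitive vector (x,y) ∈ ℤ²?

descent: ρ → (10,0,-6)
descent: ρ → (-6,12,4)  [lands on river]
river: ρ → (4,12,-6)
closes: descent 2, river 2
min |a| on river = 4

4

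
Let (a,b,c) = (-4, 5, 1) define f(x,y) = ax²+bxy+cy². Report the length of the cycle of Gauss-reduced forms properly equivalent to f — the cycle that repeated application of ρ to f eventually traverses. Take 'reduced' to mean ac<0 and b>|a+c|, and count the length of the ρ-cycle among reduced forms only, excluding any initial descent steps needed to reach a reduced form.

D = 41, ⌊√D⌋ = 6
river: ρ → (1,5,-4)
river: ρ → (-4,3,2)
river: ρ → (2,5,-2)
river: ρ → (-2,3,4)
river: ρ → (4,5,-1)
river: ρ → (-1,5,4)
river: ρ → (4,3,-2)
river: ρ → (-2,5,2)
river: ρ → (2,3,-4)
river: ρ → (-4,5,1)
ρ-cycle length = 10 (tail of 0 descent steps not counted)

10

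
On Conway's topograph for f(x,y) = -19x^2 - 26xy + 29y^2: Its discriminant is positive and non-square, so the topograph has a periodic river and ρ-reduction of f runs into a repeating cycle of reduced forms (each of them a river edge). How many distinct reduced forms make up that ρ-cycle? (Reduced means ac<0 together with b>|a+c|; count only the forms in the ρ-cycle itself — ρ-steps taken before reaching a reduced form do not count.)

D = 2880, ⌊√D⌋ = 53
descent: ρ → (29,26,-19)  [lands on river]
river: ρ → (-19,50,5)
river: ρ → (5,50,-19)
river: ρ → (-19,26,29)
river: ρ → (29,32,-16)
river: ρ → (-16,32,29)
ρ-cycle length = 6 (tail of 1 descent step not counted)

6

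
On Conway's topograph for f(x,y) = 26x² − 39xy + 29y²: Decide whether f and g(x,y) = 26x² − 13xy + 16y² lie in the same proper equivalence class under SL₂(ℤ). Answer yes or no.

D₁ = -1495, D₂ = -1495
f: translate: b→13 (≡-39 mod 52), so (26,-39,29)→(26,13,16)
f: flip: (26,13,16)→(16,-13,26)
f: reduced (well bottom): (16,-13,26) with a≤c, −a<b≤a
g: flip: (26,-13,16)→(16,13,26)
g: reduced (well bottom): (16,13,26) with a≤c, −a<b≤a
reduced forms (16, -13, 26) vs (16, 13, 26) ⇒ inequivalent

no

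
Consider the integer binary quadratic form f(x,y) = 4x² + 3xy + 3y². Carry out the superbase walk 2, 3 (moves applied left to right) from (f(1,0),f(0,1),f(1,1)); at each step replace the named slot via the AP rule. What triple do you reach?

start (4,3,10) = (f(1,0),f(0,1),f(1,1))
replace slot 2: 2·(4+10) − 3 = 25 → (4,25,10)
replace slot 3: 2·(4+25) − 10 = 48 → (4,25,48)

4,25,48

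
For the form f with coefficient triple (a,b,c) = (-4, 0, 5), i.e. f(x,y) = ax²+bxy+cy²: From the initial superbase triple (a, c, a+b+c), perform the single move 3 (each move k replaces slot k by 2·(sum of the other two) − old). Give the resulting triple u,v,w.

start (-4,5,1) = (f(1,0),f(0,1),f(1,1))
replace slot 3: 2·((-4)+5) − 1 = 1 → (-4,5,1)

-4,5,1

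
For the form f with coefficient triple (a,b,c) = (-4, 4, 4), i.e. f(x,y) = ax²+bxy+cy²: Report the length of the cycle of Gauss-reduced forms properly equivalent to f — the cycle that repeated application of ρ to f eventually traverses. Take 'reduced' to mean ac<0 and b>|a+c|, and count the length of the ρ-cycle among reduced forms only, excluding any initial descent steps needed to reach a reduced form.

D = 80, ⌊√D⌋ = 8
river: ρ → (4,4,-4)
river: ρ → (-4,4,4)
ρ-cycle length = 2 (tail of 0 descent steps not counted)

2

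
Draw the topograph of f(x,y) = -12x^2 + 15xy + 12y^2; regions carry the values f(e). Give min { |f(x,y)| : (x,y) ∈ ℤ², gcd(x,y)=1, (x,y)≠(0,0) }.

river: ρ → (12,9,-15)
river: ρ → (-15,21,6)
river: ρ → (6,27,-3)
river: ρ → (-3,27,6)
river: ρ → (6,21,-15)
river: ρ → (-15,9,12)
river: ρ → (12,15,-12)
river: ρ → (-12,9,15)
river: ρ → (15,21,-6)
river: ρ → (-6,27,3)
river: ρ → (3,27,-6)
river: ρ → (-6,21,15)
river: ρ → (15,9,-12)
river: ρ → (-12,15,12)
closes: descent 0, river 14
min |a| on river = 3

3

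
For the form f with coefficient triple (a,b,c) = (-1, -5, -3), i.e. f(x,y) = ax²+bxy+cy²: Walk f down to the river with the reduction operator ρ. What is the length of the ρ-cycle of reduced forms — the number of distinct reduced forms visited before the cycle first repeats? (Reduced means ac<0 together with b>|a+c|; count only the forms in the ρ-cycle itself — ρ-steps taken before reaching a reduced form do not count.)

D = 13, ⌊√D⌋ = 3
descent: ρ → (-3,-1,1)
descent: ρ → (1,3,-1)  [lands on river]
river: ρ → (-1,3,1)
ρ-cycle length = 2 (tail of 2 descent steps not counted)

2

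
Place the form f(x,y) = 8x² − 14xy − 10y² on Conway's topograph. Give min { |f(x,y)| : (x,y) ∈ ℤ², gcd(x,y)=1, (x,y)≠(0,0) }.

descent: ρ → (-10,14,8)  [lands on river]
river: ρ → (8,18,-6)
river: ρ → (-6,18,8)
river: ρ → (8,14,-10)
river: ρ → (-10,6,12)
river: ρ → (12,18,-4)
river: ρ → (-4,22,2)
river: ρ → (2,22,-4)
river: ρ → (-4,18,12)
river: ρ → (12,6,-10)
closes: descent 1, river 10
min |a| on river = 2

2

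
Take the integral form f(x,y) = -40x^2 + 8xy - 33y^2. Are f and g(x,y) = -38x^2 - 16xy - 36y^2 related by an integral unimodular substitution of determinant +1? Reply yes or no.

D₁ = -5216, D₂ = -5216
f is negative-definite; reduce −f:
−f: flip: (40,-8,33)→(33,8,40)
−f: reduced (well bottom): (33,8,40) with a≤c, −a<b≤a
flip sign back: reduced form of f is (-33,-8,-40)
g is negative-definite; reduce −g:
−g: flip: (38,16,36)→(36,-16,38)
−g: reduced (well bottom): (36,-16,38) with a≤c, −a<b≤a
flip sign back: reduced form of g is (-36,16,-38)
reduced forms (-33, -8, -40) vs (-36, 16, -38) ⇒ inequivalent

no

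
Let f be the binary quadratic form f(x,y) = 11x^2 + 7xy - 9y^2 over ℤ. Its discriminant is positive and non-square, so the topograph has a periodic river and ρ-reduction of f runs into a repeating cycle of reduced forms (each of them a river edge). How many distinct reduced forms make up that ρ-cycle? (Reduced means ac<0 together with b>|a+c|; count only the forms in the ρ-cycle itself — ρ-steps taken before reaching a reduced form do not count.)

D = 445, ⌊√D⌋ = 21
river: ρ → (-9,11,9)
river: ρ → (9,7,-11)
river: ρ → (-11,15,5)
river: ρ → (5,15,-11)
river: ρ → (-11,7,9)
river: ρ → (9,11,-9)
river: ρ → (-9,7,11)
river: ρ → (11,15,-5)
river: ρ → (-5,15,11)
river: ρ → (11,7,-9)
ρ-cycle length = 10 (tail of 0 descent steps not counted)

10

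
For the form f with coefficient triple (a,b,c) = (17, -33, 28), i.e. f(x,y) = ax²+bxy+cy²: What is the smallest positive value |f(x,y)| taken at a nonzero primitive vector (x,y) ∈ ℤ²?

translate: b→1 (≡-33 mod 34), so (17,-33,28)→(17,1,12)
flip: (17,1,12)→(12,-1,17)
reduced (well bottom): (12,-1,17) with a≤c, −a<b≤a
well minimum = a = 12

12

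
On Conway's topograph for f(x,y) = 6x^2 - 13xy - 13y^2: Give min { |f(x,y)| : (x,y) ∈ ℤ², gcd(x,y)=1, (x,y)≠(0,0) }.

descent: ρ → (-13,13,6)  [lands on river]
river: ρ → (6,11,-15)
river: ρ → (-15,19,2)
river: ρ → (2,21,-5)
river: ρ → (-5,19,6)
river: ρ → (6,17,-8)
river: ρ → (-8,15,8)
river: ρ → (8,17,-6)
river: ρ → (-6,19,5)
river: ρ → (5,21,-2)
river: ρ → (-2,19,15)
river: ρ → (15,11,-6)
river: ρ → (-6,13,13)
river: ρ → (13,13,-6)
river: ρ → (-6,11,15)
river: ρ → (15,19,-2)
river: ρ → (-2,21,5)
river: ρ → (5,19,-6)
river: ρ → (-6,17,8)
river: ρ → (8,15,-8)
river: ρ → (-8,17,6)
river: ρ → (6,19,-5)
river: ρ → (-5,21,2)
river: ρ → (2,19,-15)
river: ρ → (-15,11,6)
river: ρ → (6,13,-13)
closes: descent 1, river 26
min |a| on river = 2

2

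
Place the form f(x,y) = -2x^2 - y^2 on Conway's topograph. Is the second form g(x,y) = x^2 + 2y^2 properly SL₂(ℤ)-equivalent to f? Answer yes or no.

D₁ = -8, D₂ = -8
f is negative-definite; reduce −f:
−f: flip: (2,0,1)→(1,0,2)
−f: reduced (well bottom): (1,0,2) with a≤c, −a<b≤a
flip sign back: reduced form of f is (-1,0,-2)
g: reduced (well bottom): (1,0,2) with a≤c, −a<b≤a
reduced forms (-1, 0, -2) vs (1, 0, 2) ⇒ inequivalent

no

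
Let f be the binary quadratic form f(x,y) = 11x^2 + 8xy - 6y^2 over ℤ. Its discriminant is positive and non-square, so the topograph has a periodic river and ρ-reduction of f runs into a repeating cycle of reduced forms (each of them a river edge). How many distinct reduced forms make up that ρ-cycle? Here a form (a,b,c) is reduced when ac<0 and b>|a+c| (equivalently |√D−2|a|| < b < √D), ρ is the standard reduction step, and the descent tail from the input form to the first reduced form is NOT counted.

D = 328, ⌊√D⌋ = 18
river: ρ → (-6,16,3)
river: ρ → (3,14,-11)
river: ρ → (-11,8,6)
river: ρ → (6,16,-3)
river: ρ → (-3,14,11)
river: ρ → (11,8,-6)
ρ-cycle length = 6 (tail of 0 descent steps not counted)

6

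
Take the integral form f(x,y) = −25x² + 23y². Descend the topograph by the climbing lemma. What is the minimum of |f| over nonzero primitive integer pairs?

descent: ρ → (23,46,-2)  [lands on river]
river: ρ → (-2,46,23)
closes: descent 1, river 2
min |a| on river = 2

2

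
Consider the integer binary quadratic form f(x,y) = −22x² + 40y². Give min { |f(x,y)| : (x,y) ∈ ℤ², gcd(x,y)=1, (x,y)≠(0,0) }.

descent: ρ → (40,0,-22)
descent: ρ → (-22,44,18)  [lands on river]
river: ρ → (18,28,-38)
river: ρ → (-38,48,8)
river: ρ → (8,48,-38)
river: ρ → (-38,28,18)
river: ρ → (18,44,-22)
closes: descent 2, river 6
min |a| on river = 8

8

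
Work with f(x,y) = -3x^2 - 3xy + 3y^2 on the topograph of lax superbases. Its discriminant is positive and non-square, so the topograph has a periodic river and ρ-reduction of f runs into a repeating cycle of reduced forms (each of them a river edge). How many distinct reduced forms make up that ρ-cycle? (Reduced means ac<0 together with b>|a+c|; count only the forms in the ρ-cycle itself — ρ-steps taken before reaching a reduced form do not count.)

D = 45, ⌊√D⌋ = 6
descent: ρ → (3,3,-3)  [lands on river]
river: ρ → (-3,3,3)
ρ-cycle length = 2 (tail of 1 descent step not counted)

2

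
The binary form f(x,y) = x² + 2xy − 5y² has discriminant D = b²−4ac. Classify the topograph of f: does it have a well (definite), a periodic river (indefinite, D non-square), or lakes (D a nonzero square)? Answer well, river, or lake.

D = b²−4ac = 2² − 4·1·(-5) = 24
D > 0 non-square ⇒ indefinite ⇒ periodic river

river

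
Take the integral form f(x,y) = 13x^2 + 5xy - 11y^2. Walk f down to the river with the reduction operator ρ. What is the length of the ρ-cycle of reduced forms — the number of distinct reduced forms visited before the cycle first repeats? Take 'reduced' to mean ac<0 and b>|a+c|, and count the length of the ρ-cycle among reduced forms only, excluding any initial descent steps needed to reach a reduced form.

D = 597, ⌊√D⌋ = 24
river: ρ → (-11,17,7)
river: ρ → (7,11,-17)
river: ρ → (-17,23,1)
river: ρ → (1,23,-17)
river: ρ → (-17,11,7)
river: ρ → (7,17,-11)
river: ρ → (-11,5,13)
river: ρ → (13,21,-3)
river: ρ → (-3,21,13)
river: ρ → (13,5,-11)
ρ-cycle length = 10 (tail of 0 descent steps not counted)

10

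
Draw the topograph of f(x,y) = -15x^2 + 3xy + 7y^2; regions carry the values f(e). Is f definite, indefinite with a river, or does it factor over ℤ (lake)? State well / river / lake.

D = b²−4ac = 3² − 4·(-15)·7 = 429
D > 0 non-square ⇒ indefinite ⇒ periodic river

river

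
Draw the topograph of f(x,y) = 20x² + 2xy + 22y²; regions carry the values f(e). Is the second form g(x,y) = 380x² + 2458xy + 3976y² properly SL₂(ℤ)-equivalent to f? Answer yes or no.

D₁ = -1756, D₂ = -1756
f: reduced (well bottom): (20,2,22) with a≤c, −a<b≤a
g: translate: b→178 (≡2458 mod 760), so (380,2458,3976)→(380,178,22)
g: flip: (380,178,22)→(22,-178,380)
g: translate: b→-2 (≡-178 mod 44), so (22,-178,380)→(22,-2,20)
g: flip: (22,-2,20)→(20,2,22)
g: reduced (well bottom): (20,2,22) with a≤c, −a<b≤a
reduced forms (20, 2, 22) vs (20, 2, 22) ⇒ equivalent

yes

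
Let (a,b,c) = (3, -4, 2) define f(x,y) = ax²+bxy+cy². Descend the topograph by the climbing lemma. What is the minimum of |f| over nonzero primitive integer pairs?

translate: b→2 (≡-4 mod 6), so (3,-4,2)→(3,2,1)
flip: (3,2,1)→(1,-2,3)
translate: b→0 (≡-2 mod 2), so (1,-2,3)→(1,0,2)
reduced (well bottom): (1,0,2) with a≤c, −a<b≤a
well minimum = a = 1

1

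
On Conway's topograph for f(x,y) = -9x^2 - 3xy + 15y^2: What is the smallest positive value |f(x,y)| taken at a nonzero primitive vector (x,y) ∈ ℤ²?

descent: ρ → (15,3,-9)
descent: ρ → (-9,15,9)  [lands on river]
river: ρ → (9,21,-3)
river: ρ → (-3,21,9)
river: ρ → (9,15,-9)
river: ρ → (-9,21,3)
river: ρ → (3,21,-9)
closes: descent 2, river 6
min |a| on river = 3

3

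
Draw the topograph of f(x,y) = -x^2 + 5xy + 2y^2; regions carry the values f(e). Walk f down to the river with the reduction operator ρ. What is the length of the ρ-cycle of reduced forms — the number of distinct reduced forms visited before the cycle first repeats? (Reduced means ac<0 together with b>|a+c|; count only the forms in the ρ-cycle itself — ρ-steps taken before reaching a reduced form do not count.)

D = 33, ⌊√D⌋ = 5
river: ρ → (2,3,-3)
river: ρ → (-3,3,2)
river: ρ → (2,5,-1)
river: ρ → (-1,5,2)
ρ-cycle length = 4 (tail of 0 descent steps not counted)

4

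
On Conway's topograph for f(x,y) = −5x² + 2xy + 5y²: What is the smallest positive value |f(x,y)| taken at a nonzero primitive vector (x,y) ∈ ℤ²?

river: ρ → (5,8,-2)
river: ρ → (-2,8,5)
river: ρ → (5,2,-5)
river: ρ → (-5,8,2)
river: ρ → (2,8,-5)
river: ρ → (-5,2,5)
closes: descent 0, river 6
min |a| on river = 2

2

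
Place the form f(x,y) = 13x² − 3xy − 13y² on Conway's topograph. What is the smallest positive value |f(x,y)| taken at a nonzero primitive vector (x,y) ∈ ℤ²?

descent: ρ → (-13,3,13)  [lands on river]
river: ρ → (13,23,-3)
river: ρ → (-3,25,5)
river: ρ → (5,25,-3)
river: ρ → (-3,23,13)
river: ρ → (13,3,-13)
river: ρ → (-13,23,3)
river: ρ → (3,25,-5)
river: ρ → (-5,25,3)
river: ρ → (3,23,-13)
closes: descent 1, river 10
min |a| on river = 3

3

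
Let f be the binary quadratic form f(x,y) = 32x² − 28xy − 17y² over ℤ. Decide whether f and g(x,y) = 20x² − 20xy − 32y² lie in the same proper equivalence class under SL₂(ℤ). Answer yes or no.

D₁ = 2960, D₂ = 2960
river cycle of f (length 10): (-17, 28, 32), (32, 36, -13), (-13, 42, 23), (23, 50, -5), (-5, 50, 23), (23, 42, -13), (-13, 36, 32), (32, 28, -17), (-17, 40, 20), (20, 40, -17)
river cycle of g (length 10): (-32, 20, 20), (20, 20, -32), (-32, 44, 8), (8, 52, -8), (-8, 44, 32), (32, 20, -20), (-20, 20, 32), (32, 44, -8), (-8, 52, 8), (8, 44, -32)
cycles differ ⇒ inequivalent

no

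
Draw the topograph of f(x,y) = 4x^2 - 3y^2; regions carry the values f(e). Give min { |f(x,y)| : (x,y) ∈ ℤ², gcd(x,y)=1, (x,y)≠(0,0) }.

descent: ρ → (-3,6,1)  [lands on river]
river: ρ → (1,6,-3)
closes: descent 1, river 2
min |a| on river = 1

1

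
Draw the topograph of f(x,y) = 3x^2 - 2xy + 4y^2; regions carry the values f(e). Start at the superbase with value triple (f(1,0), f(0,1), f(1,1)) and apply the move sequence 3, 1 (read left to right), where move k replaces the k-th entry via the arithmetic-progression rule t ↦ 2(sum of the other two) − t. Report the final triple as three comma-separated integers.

start (3,4,5) = (f(1,0),f(0,1),f(1,1))
replace slot 3: 2·(3+4) − 5 = 9 → (3,4,9)
replace slot 1: 2·(4+9) − 3 = 23 → (23,4,9)

23,4,9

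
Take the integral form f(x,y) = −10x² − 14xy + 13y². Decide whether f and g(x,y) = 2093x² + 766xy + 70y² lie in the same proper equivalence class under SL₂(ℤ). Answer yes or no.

D₁ = 716, D₂ = 716
river cycle of f (length 14): (13, 14, -10), (-10, 26, 1), (1, 26, -10), (-10, 14, 13), (13, 12, -11), (-11, 10, 14), (14, 18, -7), (-7, 24, 5), (5, 26, -2), (-2, 26, 5), … (4 more)
river cycle of g (length 14): (13, 14, -10), (-10, 26, 1), (1, 26, -10), (-10, 14, 13), (13, 12, -11), (-11, 10, 14), (14, 18, -7), (-7, 24, 5), (5, 26, -2), (-2, 26, 5), … (4 more)
cycles coincide ⇒ equivalent

yes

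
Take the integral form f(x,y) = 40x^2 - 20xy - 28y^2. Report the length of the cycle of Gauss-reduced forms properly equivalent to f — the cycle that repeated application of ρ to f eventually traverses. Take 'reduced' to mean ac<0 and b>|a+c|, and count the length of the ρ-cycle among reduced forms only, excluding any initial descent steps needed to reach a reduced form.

D = 4880, ⌊√D⌋ = 69
descent: ρ → (-28,20,40)  [lands on river]
river: ρ → (40,60,-8)
river: ρ → (-8,68,8)
river: ρ → (8,60,-40)
river: ρ → (-40,20,28)
river: ρ → (28,36,-32)
river: ρ → (-32,28,32)
river: ρ → (32,36,-28)
ρ-cycle length = 8 (tail of 1 descent step not counted)

8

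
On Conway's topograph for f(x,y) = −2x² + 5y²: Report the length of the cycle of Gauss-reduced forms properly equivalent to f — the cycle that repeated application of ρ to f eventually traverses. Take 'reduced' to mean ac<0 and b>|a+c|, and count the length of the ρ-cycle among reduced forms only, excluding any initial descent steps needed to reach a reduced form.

D = 40, ⌊√D⌋ = 6
descent: ρ → (5,0,-2)
descent: ρ → (-2,4,3)  [lands on river]
river: ρ → (3,2,-3)
river: ρ → (-3,4,2)
river: ρ → (2,4,-3)
river: ρ → (-3,2,3)
river: ρ → (3,4,-2)
ρ-cycle length = 6 (tail of 2 descent steps not counted)

6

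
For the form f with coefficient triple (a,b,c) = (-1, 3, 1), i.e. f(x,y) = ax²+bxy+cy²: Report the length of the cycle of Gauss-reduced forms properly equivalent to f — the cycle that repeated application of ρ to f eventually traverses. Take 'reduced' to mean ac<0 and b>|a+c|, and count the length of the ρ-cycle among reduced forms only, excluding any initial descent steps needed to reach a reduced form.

D = 13, ⌊√D⌋ = 3
river: ρ → (1,3,-1)
river: ρ → (-1,3,1)
ρ-cycle length = 2 (tail of 0 descent steps not counted)

2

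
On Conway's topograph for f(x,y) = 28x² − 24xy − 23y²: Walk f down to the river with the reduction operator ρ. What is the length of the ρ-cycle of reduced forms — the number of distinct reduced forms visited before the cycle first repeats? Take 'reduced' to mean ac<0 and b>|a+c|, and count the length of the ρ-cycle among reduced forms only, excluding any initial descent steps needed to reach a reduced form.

D = 3152, ⌊√D⌋ = 56
descent: ρ → (-23,24,28)  [lands on river]
river: ρ → (28,32,-19)
river: ρ → (-19,44,16)
river: ρ → (16,52,-7)
river: ρ → (-7,46,37)
river: ρ → (37,28,-16)
river: ρ → (-16,36,29)
river: ρ → (29,22,-23)
ρ-cycle length = 8 (tail of 1 descent step not counted)

8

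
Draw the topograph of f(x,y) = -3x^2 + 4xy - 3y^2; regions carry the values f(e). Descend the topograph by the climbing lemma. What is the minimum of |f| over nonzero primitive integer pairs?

translate: b→2 (≡-4 mod 6), so (3,-4,3)→(3,2,2)
flip: (3,2,2)→(2,-2,3)
translate: b→2 (≡-2 mod 4), so (2,-2,3)→(2,2,3)
reduced (well bottom): (2,2,3) with a≤c, −a<b≤a
well minimum |f| = |-2| = 2 (negative-definite)

2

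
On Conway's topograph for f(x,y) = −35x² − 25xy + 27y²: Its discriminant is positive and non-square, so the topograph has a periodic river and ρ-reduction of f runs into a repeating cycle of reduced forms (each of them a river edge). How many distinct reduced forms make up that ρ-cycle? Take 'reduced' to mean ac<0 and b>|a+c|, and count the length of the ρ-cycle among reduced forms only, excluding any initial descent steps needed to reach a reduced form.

D = 4405, ⌊√D⌋ = 66
descent: ρ → (27,25,-35)  [lands on river]
river: ρ → (-35,45,17)
river: ρ → (17,57,-17)
river: ρ → (-17,45,35)
river: ρ → (35,25,-27)
river: ρ → (-27,29,33)
river: ρ → (33,37,-23)
river: ρ → (-23,55,15)
river: ρ → (15,65,-3)
river: ρ → (-3,61,57)
river: ρ → (57,53,-7)
river: ρ → (-7,59,33)
river: ρ → (33,7,-33)
river: ρ → (-33,59,7)
river: ρ → (7,53,-57)
river: ρ → (-57,61,3)
river: ρ → (3,65,-15)
river: ρ → (-15,55,23)
river: ρ → (23,37,-33)
river: ρ → (-33,29,27)
ρ-cycle length = 20 (tail of 1 descent step not counted)

20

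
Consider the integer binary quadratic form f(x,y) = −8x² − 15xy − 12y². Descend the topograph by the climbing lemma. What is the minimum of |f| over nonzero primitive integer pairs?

translate: b→-1 (≡15 mod 16), so (8,15,12)→(8,-1,5)
flip: (8,-1,5)→(5,1,8)
reduced (well bottom): (5,1,8) with a≤c, −a<b≤a
well minimum |f| = |-5| = 5 (negative-definite)

5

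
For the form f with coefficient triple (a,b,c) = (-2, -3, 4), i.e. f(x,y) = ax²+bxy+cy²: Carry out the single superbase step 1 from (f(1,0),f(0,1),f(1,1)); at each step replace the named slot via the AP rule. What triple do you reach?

start (-2,4,-1) = (f(1,0),f(0,1),f(1,1))
replace slot 1: 2·(4+(-1)) − (-2) = 8 → (8,4,-1)

8,4,-1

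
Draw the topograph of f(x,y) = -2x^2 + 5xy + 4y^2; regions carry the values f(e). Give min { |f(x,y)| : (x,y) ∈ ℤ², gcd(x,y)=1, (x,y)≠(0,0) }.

river: ρ → (4,3,-3)
river: ρ → (-3,3,4)
river: ρ → (4,5,-2)
river: ρ → (-2,7,1)
river: ρ → (1,7,-2)
river: ρ → (-2,5,4)
closes: descent 0, river 6
min |a| on river = 1

1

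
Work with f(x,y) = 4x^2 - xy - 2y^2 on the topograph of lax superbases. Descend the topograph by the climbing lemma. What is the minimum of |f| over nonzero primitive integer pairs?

descent: ρ → (-2,5,1)  [lands on river]
river: ρ → (1,5,-2)
river: ρ → (-2,3,3)
river: ρ → (3,3,-2)
closes: descent 1, river 4
min |a| on river = 1

1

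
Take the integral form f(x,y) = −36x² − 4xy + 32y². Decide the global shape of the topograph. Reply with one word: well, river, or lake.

D = b²−4ac = (-4)² − 4·(-36)·32 = 4624
D = 68² is a perfect square ⇒ form factors over ℤ ⇒ lakes

lake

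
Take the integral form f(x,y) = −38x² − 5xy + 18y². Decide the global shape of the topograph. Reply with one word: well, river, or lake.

D = b²−4ac = (-5)² − 4·(-38)·18 = 2761
D > 0 non-square ⇒ indefinite ⇒ periodic river

river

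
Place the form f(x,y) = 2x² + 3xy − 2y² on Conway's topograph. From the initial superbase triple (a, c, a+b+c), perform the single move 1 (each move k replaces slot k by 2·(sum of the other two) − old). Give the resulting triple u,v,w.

start (2,-2,3) = (f(1,0),f(0,1),f(1,1))
replace slot 1: 2·((-2)+3) − 2 = 0 → (0,-2,3)

0,-2,3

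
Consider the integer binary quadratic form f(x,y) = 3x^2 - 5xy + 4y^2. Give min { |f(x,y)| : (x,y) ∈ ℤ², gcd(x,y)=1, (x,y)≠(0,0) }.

translate: b→1 (≡-5 mod 6), so (3,-5,4)→(3,1,2)
flip: (3,1,2)→(2,-1,3)
reduced (well bottom): (2,-1,3) with a≤c, −a<b≤a
well minimum = a = 2

2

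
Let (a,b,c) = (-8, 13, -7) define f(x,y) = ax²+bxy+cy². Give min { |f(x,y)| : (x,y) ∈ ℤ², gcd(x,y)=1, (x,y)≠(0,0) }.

translate: b→3 (≡-13 mod 16), so (8,-13,7)→(8,3,2)
flip: (8,3,2)→(2,-3,8)
translate: b→1 (≡-3 mod 4), so (2,-3,8)→(2,1,7)
reduced (well bottom): (2,1,7) with a≤c, −a<b≤a
well minimum |f| = |-2| = 2 (negative-definite)

2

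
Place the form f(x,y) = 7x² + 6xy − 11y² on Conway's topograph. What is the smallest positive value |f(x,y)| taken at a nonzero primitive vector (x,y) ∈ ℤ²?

river: ρ → (-11,16,2)
river: ρ → (2,16,-11)
river: ρ → (-11,6,7)
river: ρ → (7,8,-10)
river: ρ → (-10,12,5)
river: ρ → (5,18,-1)
river: ρ → (-1,18,5)
river: ρ → (5,12,-10)
river: ρ → (-10,8,7)
river: ρ → (7,6,-11)
closes: descent 0, river 10
min |a| on river = 1

1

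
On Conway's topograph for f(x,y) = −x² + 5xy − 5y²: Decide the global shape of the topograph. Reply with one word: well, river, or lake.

D = b²−4ac = 5² − 4·(-1)·(-5) = 5
D > 0 non-square ⇒ indefinite ⇒ periodic river

river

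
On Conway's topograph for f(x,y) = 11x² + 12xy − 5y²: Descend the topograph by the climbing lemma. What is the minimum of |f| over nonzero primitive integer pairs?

river: ρ → (-5,18,2)
river: ρ → (2,18,-5)
river: ρ → (-5,12,11)
river: ρ → (11,10,-6)
river: ρ → (-6,14,7)
river: ρ → (7,14,-6)
river: ρ → (-6,10,11)
river: ρ → (11,12,-5)
closes: descent 0, river 8
min |a| on river = 2

2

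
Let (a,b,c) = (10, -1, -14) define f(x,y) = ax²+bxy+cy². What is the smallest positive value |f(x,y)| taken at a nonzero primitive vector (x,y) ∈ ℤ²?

descent: ρ → (-14,1,10)
descent: ρ → (10,19,-5)  [lands on river]
river: ρ → (-5,21,6)
river: ρ → (6,15,-14)
river: ρ → (-14,13,7)
river: ρ → (7,15,-12)
river: ρ → (-12,9,10)
river: ρ → (10,11,-11)
river: ρ → (-11,11,10)
river: ρ → (10,9,-12)
river: ρ → (-12,15,7)
river: ρ → (7,13,-14)
river: ρ → (-14,15,6)
river: ρ → (6,21,-5)
river: ρ → (-5,19,10)
river: ρ → (10,21,-3)
river: ρ → (-3,21,10)
closes: descent 2, river 16
min |a| on river = 3

3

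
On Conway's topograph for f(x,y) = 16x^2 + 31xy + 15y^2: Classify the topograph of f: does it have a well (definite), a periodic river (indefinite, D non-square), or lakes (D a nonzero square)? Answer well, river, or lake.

D = b²−4ac = 31² − 4·16·15 = 1
D = 1² is a perfect square ⇒ form factors over ℤ ⇒ lakes

lake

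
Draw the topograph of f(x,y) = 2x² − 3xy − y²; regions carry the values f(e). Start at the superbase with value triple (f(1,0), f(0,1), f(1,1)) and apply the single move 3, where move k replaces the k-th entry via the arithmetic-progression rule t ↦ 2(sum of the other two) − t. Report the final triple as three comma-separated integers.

start (2,-1,-2) = (f(1,0),f(0,1),f(1,1))
replace slot 3: 2·(2+(-1)) − (-2) = 4 → (2,-1,4)

2,-1,4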